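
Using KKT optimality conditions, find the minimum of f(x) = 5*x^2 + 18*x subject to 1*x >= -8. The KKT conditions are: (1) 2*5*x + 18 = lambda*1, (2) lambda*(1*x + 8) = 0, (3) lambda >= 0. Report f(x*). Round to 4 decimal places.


Step 1: Try lambda = 0 (constraint inactive).
Stationarity: 2*5*x + 18 = 0
x* = -18/(2*5) = -1.8
Check constraint: 1*-1.8 = -1.8 >= -8 -- satisfied.
Step 2: Compute optimal value.
f(x*) = 5*(-1.8)^2 + 18*(-1.8) = -16.2


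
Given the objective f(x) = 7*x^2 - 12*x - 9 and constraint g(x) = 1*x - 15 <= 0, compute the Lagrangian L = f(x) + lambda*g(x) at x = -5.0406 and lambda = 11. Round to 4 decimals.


Step 1: Evaluate f(x).
f(-5.0406) = 7*(-5.0406)^2 - 12*(-5.0406) - 9 = 229.3407
Step 2: Evaluate g(x).
g(-5.0406) = 1*-5.0406 - 15 = -20.0406
Step 3: Compute Lagrangian.
L = 229.3407 + 11*-20.0406 = 8.8941


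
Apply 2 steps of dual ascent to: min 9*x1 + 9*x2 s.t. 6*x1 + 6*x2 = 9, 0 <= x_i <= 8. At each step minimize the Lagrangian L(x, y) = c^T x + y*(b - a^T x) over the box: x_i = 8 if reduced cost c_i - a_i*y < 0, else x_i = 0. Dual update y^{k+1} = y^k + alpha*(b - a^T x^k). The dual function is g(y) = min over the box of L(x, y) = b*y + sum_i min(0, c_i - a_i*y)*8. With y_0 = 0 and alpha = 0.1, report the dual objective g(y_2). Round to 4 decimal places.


Dual ascent for LP: min 9*x1 + 9*x2, 6*x1 + 6*x2 = 9, 0 <= x_i <= 8
Step 1: y^k = 0.0, reduced costs: (9.0, 9.0)
  x^k = (0.0, 0.0), subgradient = b - a^T x = 9.0
  y^{k+1} = 0.0 + 0.1*9.0 = 0.9
Step 2: y^k = 0.9, reduced costs: (3.6, 3.6)
  x^k = (0.0, 0.0), subgradient = b - a^T x = 9.0
  y^{k+1} = 0.9 + 0.1*9.0 = 1.8
Dual objective at y_2 = 1.8: reduced costs (-1.8, -1.8), box minimizer x = (8.0, 8.0)
g(y_2) = b*y + (c1 - a1*y)*x1 + (c2 - a2*y)*x2 = 9*1.8 + (-1.8)*8.0 + (-1.8)*8.0 = 16.2 - 14.4 - 14.4 = -12.6


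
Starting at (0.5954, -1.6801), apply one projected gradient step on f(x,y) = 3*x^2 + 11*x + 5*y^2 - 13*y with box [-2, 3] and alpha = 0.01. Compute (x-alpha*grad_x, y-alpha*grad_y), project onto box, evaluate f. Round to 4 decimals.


Step 1: Compute gradient at (0.5954, -1.6801).
grad_x = 2*3*0.5954 + 11 = 14.5724
grad_y = 2*5*-1.6801 - 13 = -29.801
Step 2: Gradient step.
x_raw = 0.5954 - 0.01*14.5724 = 0.4497
y_raw = -1.6801 - 0.01*-29.801 = -1.3821
Step 3: Project onto [-2, 3].
x_proj = clip(0.4497) = 0.4497
y_proj = clip(-1.3821) = -1.3821
Step 4: Evaluate f.
f(0.4497, -1.3821) = 33.0711


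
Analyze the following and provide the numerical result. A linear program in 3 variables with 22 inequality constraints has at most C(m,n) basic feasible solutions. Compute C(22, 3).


Each vertex corresponds to some choice of n active constraints out of m, so the number of vertices is at most C(m, n) = m! / (n!(m-n)!).
m = 22, n = 3
Numerator: 22 * 21 * 20
Denominator: 3! = 6
C(22, 3) = 1540


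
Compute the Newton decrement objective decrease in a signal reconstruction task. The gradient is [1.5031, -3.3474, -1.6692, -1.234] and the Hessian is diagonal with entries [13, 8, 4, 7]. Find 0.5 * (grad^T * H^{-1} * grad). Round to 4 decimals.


Step 1: H is diagonal, so H^(-1) * g = [0.1156, -0.4184, -0.4173, -0.1763].
Step 2: g^T H^(-1) g = sum_i g_i^2 / H_ii
  = (1.5031)^2/13 + (-3.3474)^2/8 + (-1.6692)^2/4 + (-1.234)^2/7
  = 0.1738 + 1.4006 + 0.6966 + 0.2175 = 2.4885
Step 3: Objective decrease = 0.5 * g^T H^(-1) g = 1.2443


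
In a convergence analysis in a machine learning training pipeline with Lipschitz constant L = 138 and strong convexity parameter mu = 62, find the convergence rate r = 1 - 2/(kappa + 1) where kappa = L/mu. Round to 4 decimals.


Step 1: Compute the condition number.
kappa = L/mu = 138/62 = 2.2258
Step 2: Compute the convergence rate.
r = 1 - 2/(kappa + 1) = 1 - 2*mu/(L + mu) = (L - mu)/(L + mu) = 76/200 = 0.38


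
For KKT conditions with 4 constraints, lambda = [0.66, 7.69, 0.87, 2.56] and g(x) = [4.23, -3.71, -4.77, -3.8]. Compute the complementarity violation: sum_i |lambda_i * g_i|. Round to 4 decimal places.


KKT complementary slackness check:
lambda_1 * g_1 = 0.66 * 4.23 = 2.7918
lambda_2 * g_2 = 7.69 * -3.71 = -28.5299
lambda_3 * g_3 = 0.87 * -4.77 = -4.1499
lambda_4 * g_4 = 2.56 * -3.8 = -9.728
Total violation = 2.7918 + 28.5299 + 4.1499 + 9.728 = 45.1996


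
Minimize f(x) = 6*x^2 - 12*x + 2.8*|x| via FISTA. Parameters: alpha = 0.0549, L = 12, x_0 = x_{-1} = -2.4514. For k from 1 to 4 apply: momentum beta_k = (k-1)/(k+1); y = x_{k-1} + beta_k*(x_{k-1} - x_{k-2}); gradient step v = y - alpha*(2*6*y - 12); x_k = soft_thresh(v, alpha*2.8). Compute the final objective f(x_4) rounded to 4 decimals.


FISTA on f(x) = 6*x^2 - 12*x + 2.8*|x|
L = 12, alpha = 0.0549
Iteration 1: beta = 0.0, y = -2.4514 + 0.0*(-2.4514 + 2.4514) = -2.4514
  grad(y) = -41.4168, v = y - alpha*grad = -0.1776
  prox(v) = soft_thresh(-0.1776, 0.1537) = -0.0239
Iteration 2: beta = 0.3333, y = -0.0239 + 0.3333*(-0.0239 + 2.4514) = 0.7853
  grad(y) = -2.5768, v = y - alpha*grad = 0.9267
  prox(v) = soft_thresh(0.9267, 0.1537) = 0.773
Iteration 3: beta = 0.5, y = 0.773 + 0.5*(0.773 + 0.0239) = 1.1715
  grad(y) = 2.0576, v = y - alpha*grad = 1.0585
  prox(v) = soft_thresh(1.0585, 0.1537) = 0.9048
Iteration 4: beta = 0.6, y = 0.9048 + 0.6*(0.9048 - 0.773) = 0.9838
  grad(y) = -0.1938, v = y - alpha*grad = 0.9945
  prox(v) = soft_thresh(0.9945, 0.1537) = 0.8408
f(x_4) = 6*0.8408^2 - 12*0.8408 + 2.8*|0.8408| = -3.4937


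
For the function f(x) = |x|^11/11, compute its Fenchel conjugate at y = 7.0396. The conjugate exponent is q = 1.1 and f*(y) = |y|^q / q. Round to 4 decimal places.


The conjugate exponent q satisfies 1/p + 1/q = 1.
p = 11, so q = 11/(11 - 1) = 1.1
|y|^q = 7.0396^1.1 = 8.5566
f*(7.0396) = 8.5566 / 1.1 = 7.7788


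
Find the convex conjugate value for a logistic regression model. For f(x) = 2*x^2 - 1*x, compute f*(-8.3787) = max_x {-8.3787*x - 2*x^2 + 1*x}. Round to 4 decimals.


f*(y) = sup_x {y*x - a*x^2 - b*x} = sup_x {(y-b)*x - a*x^2}
FOC: (y - b) - 2a*x = 0 => x* = (y - b)/(2a)
x* = (-8.3787 + 1)/(2*2) = -1.8447
f*(-8.3787) = (y-b)^2/(4a) = (-8.3787 + 1)^2/(4*2)
= 54.4452/8 = 6.8057


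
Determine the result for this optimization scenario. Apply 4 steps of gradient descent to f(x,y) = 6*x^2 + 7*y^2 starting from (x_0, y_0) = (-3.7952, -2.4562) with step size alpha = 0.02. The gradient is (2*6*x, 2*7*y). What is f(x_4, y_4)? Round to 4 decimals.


Gradient descent on f(x,y) = 6*x^2 + 7*y^2.
Starting point: (-3.7952, -2.4562), alpha = 0.02
Step 1: grad_x = 2*6*-3.7952 = -45.5424, grad_y = 2*7*-2.4562 = -34.3868
  x_1 = -3.7952 - 0.02*-45.5424 = -2.8844
  y_1 = -2.4562 - 0.02*-34.3868 = -1.7685
Step 2: grad_x = 2*6*-2.8844 = -34.6122, grad_y = 2*7*-1.7685 = -24.7585
  x_2 = -2.8844 - 0.02*-34.6122 = -2.1921
  y_2 = -1.7685 - 0.02*-24.7585 = -1.2733
Step 3: grad_x = 2*6*-2.1921 = -26.3053, grad_y = 2*7*-1.2733 = -17.8261
  x_3 = -2.1921 - 0.02*-26.3053 = -1.666
  y_3 = -1.2733 - 0.02*-17.8261 = -0.9168
Step 4: grad_x = 2*6*-1.666 = -19.992, grad_y = 2*7*-0.9168 = -12.8348
  x_4 = -1.666 - 0.02*-19.992 = -1.2662
  y_4 = -0.9168 - 0.02*-12.8348 = -0.6601
f(-1.2662, -0.6601) = 6*(-1.2662)^2 + 7*(-0.6601)^2 = 12.6689


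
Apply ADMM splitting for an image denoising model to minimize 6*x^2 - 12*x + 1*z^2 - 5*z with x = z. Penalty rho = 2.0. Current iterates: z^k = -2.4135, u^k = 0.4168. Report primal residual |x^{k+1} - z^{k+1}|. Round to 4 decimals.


ADMM iteration with rho = 2.0, z^k = -2.4135, u^k = 0.4168
Step 1: x-update.
Minimize 6*x^2 - 12*x + (2.0/2)*(x + 2.4135 + 0.4168)^2
FOC: (2*6 + 2.0)*x = 12 + 2.0*(-2.4135 - 0.4168)
x^{k+1} = 0.4528
Step 2: z-update.
Minimize 1*z^2 - 5*z + (2.0/2)*(0.4528 - z + 0.4168)^2
FOC: (2*1 + 2.0)*z = 5 + 2.0*(0.4528 + 0.4168)
z^{k+1} = 1.6848
Step 3: u-update.
u^{k+1} = 0.4168 + 0.4528 - 1.6848 = -0.8152
Step 4: Primal residual = |0.4528 - 1.6848| = 1.232


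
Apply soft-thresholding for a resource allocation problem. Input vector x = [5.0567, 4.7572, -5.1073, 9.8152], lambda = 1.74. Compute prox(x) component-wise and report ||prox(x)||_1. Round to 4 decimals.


Soft-thresholding with lambda = 1.74:
prox(5.0567) = sign(5.0567)*max(|5.0567| - 1.74, 0) = 3.3167
prox(4.7572) = sign(4.7572)*max(|4.7572| - 1.74, 0) = 3.0172
prox(-5.1073) = sign(-5.1073)*max(|-5.1073| - 1.74, 0) = -3.3673
prox(9.8152) = sign(9.8152)*max(|9.8152| - 1.74, 0) = 8.0752
prox(x) = [3.3167, 3.0172, -3.3673, 8.0752]
||prox(x)||_1 = 3.3167 + 3.0172 + 3.3673 + 8.0752 = 17.7764


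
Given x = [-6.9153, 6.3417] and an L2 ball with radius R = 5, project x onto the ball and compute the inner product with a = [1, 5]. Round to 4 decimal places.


Step 1: Compute ||x|| (intermediates to 6 decimals).
||x|| = sqrt((-6.9153)^2 + 6.3417^2) = 9.382885
Step 2: Project.
Since ||x|| > R, scale = R/||x|| = 5/9.382885 = 0.532885, proj(x) = scale * x
proj(x) = [-3.68506, 3.379397]
Step 3: Dot product.
a^T * proj(x) = 1*(-3.68506) + 5*3.379397 = 13.2119


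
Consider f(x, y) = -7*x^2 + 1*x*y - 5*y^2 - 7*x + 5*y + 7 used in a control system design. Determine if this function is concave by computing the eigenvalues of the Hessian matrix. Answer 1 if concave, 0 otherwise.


The Hessian of f(x,y) = -7*x^2 + 1*x*y - 5*y^2 - 7*x + 5*y + 7 is:
H = [[-14, 1], [1, -10]]
Trace = -14 - 10 = -24
Determinant = -14*-10 - (1)^2 = 139
Discriminant = (-24)^2 - 4*139 = 20.0
Eigenvalues: lambda_1 = -14.2361, lambda_2 = -9.7639
The function is concave.

1


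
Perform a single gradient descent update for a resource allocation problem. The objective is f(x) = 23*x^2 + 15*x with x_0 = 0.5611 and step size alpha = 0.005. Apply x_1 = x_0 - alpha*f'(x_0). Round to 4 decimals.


We compute the gradient at x_0 and apply the update.
f'(x) = 46*x + 15
f'(0.5611) = 46*0.5611 + 15 = 40.8106
x_1 = 0.5611 - 0.005*40.8106 = 0.357


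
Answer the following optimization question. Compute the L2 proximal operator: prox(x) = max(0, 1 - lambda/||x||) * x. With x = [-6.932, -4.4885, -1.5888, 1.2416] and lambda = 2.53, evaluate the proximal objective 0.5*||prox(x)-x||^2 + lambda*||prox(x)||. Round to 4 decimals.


Step 1: Compute ||x||.
||x|| = 8.5009
Step 2: Compute scaling factor.
scale = max(0, 1 - 2.53/8.5009) = 0.7024
Step 3: prox(x) = [-4.8689, -3.1527, -1.1159, 0.8721]
||prox(x)|| = 5.9709
Step 4: Proximal objective.
0.5*||prox-x||^2 = 3.2005
lambda*||prox|| = 15.1064
Total = 18.3068


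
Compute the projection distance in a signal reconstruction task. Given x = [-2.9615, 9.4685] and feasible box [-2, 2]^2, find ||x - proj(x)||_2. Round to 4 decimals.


Project each component onto [-2, 2].
clip(-2.9615) = -2.0, clip(9.4685) = 2.0
Projection = [-2.0, 2.0]
Squared diffs: [0.9245, 55.7785]
Distance = sqrt(56.703) = 7.5301


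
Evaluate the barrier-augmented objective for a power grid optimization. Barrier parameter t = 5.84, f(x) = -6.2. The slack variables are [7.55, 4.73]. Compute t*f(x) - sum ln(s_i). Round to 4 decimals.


Step 1: Compute log-barrier.
ln values: [2.0215, 1.5539]
phi = -(2.0215 + 1.5539) = -3.5755
Step 2: Compute augmented objective.
t*f(x) = 5.84*-6.2 = -36.208
Total = -36.208 - 3.5755 = -39.7835


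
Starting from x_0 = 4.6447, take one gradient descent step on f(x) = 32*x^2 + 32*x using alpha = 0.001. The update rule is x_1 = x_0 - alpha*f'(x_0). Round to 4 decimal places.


We compute the gradient at x_0 and apply the update.
f'(x) = 64*x + 32
f'(4.6447) = 64*4.6447 + 32 = 329.2608
x_1 = 4.6447 - 0.001*329.2608 = 4.3154


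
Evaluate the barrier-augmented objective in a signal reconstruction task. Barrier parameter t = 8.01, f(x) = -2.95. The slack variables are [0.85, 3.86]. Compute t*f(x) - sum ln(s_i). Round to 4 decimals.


Step 1: Compute log-barrier.
ln values: [-0.1625, 1.3507]
phi = -(-0.1625 + 1.3507) = -1.1881
Step 2: Compute augmented objective.
t*f(x) = 8.01*-2.95 = -23.6295
Total = -23.6295 - 1.1881 = -24.8176


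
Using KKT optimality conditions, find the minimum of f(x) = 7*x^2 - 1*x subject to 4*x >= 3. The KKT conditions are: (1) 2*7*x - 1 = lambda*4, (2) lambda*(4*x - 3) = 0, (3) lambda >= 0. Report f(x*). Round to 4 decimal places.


Step 1: Try lambda = 0 (constraint inactive).
x_unc = 1/(2*7) = 0.0714
Check: 4*0.0714 = 0.2856 < 3 -- violated!
Step 2: Constraint must be active: 4*x = 3
x* = 3/4 = 0.75
lambda = (2*7*0.75 - 1)/4 = 2.375
Step 3: Compute optimal value.
f(x*) = 7*0.75^2 - 1*0.75 = 3.1875


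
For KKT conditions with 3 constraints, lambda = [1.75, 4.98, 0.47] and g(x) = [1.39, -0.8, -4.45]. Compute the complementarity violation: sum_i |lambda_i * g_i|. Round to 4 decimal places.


KKT complementary slackness check:
lambda_1 * g_1 = 1.75 * 1.39 = 2.4325
lambda_2 * g_2 = 4.98 * -0.8 = -3.984
lambda_3 * g_3 = 0.47 * -4.45 = -2.0915
Total violation = 2.4325 + 3.984 + 2.0915 = 8.508


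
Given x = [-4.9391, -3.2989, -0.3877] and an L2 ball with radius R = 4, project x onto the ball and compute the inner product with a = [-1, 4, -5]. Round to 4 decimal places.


Step 1: Compute ||x|| (intermediates to 6 decimals).
||x|| = sqrt((-4.9391)^2 + (-3.2989)^2 + (-0.3877)^2) = 5.952122
Step 2: Project.
Since ||x|| > R, scale = R/||x|| = 4/5.952122 = 0.672029, proj(x) = scale * x
proj(x) = [-3.319218, -2.216956, -0.260546]
Step 3: Dot product.
a^T * proj(x) = -1*(-3.319218) + 4*(-2.216956) - 5*(-0.260546) = -4.2459


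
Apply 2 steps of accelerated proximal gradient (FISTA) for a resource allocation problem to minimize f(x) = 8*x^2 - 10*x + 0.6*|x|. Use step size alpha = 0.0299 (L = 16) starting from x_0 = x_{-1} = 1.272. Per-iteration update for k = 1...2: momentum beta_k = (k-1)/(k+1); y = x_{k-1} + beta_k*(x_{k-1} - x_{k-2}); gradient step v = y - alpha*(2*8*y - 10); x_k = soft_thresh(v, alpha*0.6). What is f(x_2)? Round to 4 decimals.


FISTA on f(x) = 8*x^2 - 10*x + 0.6*|x|
L = 16, alpha = 0.0299
Iteration 1: beta = 0.0, y = 1.272 + 0.0*(1.272 - 1.272) = 1.272
  grad(y) = 10.352, v = y - alpha*grad = 0.9625
  prox(v) = soft_thresh(0.9625, 0.0179) = 0.9445
Iteration 2: beta = 0.3333, y = 0.9445 + 0.3333*(0.9445 - 1.272) = 0.8354
  grad(y) = 3.3661, v = y - alpha*grad = 0.7347
  prox(v) = soft_thresh(0.7347, 0.0179) = 0.7168
f(x_2) = 8*0.7168^2 - 10*0.7168 + 0.6*|0.7168| = -2.6275


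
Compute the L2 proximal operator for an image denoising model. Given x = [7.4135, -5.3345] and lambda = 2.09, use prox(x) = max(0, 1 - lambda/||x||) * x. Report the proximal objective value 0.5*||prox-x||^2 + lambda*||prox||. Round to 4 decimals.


Step 1: Compute ||x||.
||x|| = 9.1333
Step 2: Compute scaling factor.
scale = max(0, 1 - 2.09/9.1333) = 0.7712
Step 3: prox(x) = [5.717, -4.1138]
||prox(x)|| = 7.0433
Step 4: Proximal objective.
0.5*||prox-x||^2 = 2.1841
lambda*||prox|| = 14.7205
Total = 16.9045


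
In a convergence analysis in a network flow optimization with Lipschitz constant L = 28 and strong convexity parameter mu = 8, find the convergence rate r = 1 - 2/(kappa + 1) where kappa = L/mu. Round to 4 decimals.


Step 1: Compute the condition number.
kappa = L/mu = 28/8 = 3.5
Step 2: Compute the convergence rate.
r = 1 - 2/(kappa + 1) = 1 - 2*mu/(L + mu) = (L - mu)/(L + mu) = 20/36 = 0.5556


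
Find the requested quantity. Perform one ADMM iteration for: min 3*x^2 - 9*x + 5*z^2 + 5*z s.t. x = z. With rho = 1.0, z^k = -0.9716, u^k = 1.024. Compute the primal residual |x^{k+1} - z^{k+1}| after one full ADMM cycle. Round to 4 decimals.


ADMM iteration with rho = 1.0, z^k = -0.9716, u^k = 1.024
Step 1: x-update.
Minimize 3*x^2 - 9*x + (1.0/2)*(x + 0.9716 + 1.024)^2
FOC: (2*3 + 1.0)*x = 9 + 1.0*(-0.9716 - 1.024)
x^{k+1} = 1.0006
Step 2: z-update.
Minimize 5*z^2 + 5*z + (1.0/2)*(1.0006 - z + 1.024)^2
FOC: (2*5 + 1.0)*z = -5 + 1.0*(1.0006 + 1.024)
z^{k+1} = -0.2705
Step 3: u-update.
u^{k+1} = 1.024 + 1.0006 + 0.2705 = 2.2951
Step 4: Primal residual = |1.0006 + 0.2705| = 1.2711


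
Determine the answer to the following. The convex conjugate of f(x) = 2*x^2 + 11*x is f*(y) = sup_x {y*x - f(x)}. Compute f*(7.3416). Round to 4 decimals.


f*(y) = sup_x {y*x - a*x^2 - b*x} = sup_x {(y-b)*x - a*x^2}
FOC: (y - b) - 2a*x = 0 => x* = (y - b)/(2a)
x* = (7.3416 - 11)/(2*2) = -0.9146
f*(7.3416) = (y-b)^2/(4a) = (7.3416 - 11)^2/(4*2)
= 13.3839/8 = 1.673


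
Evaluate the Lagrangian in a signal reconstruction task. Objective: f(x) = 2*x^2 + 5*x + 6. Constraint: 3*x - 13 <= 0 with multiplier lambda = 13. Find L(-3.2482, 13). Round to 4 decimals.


Step 1: Evaluate f(x).
f(-3.2482) = 2*(-3.2482)^2 + 5*(-3.2482) + 6 = 10.8606
Step 2: Evaluate g(x).
g(-3.2482) = 3*-3.2482 - 13 = -22.7446
Step 3: Compute Lagrangian.
L = 10.8606 + 13*-22.7446 = -284.8192


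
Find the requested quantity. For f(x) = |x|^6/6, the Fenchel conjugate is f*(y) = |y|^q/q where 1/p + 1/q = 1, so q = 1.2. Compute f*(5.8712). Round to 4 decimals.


The conjugate exponent q satisfies 1/p + 1/q = 1.
p = 6, so q = 6/(6 - 1) = 1.2
|y|^q = 5.8712^1.2 = 8.3651
f*(5.8712) = 8.3651 / 1.2 = 6.9709


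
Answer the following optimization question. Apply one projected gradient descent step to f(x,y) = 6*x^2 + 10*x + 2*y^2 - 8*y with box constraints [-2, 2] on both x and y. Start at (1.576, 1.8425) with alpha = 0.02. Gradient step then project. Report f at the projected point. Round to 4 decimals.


Step 1: Compute gradient at (1.576, 1.8425).
grad_x = 2*6*1.576 + 10 = 28.912
grad_y = 2*2*1.8425 - 8 = -0.63
Step 2: Gradient step.
x_raw = 1.576 - 0.02*28.912 = 0.9978
y_raw = 1.8425 - 0.02*-0.63 = 1.8551
Step 3: Project onto [-2, 2].
x_proj = clip(0.9978) = 0.9978
y_proj = clip(1.8551) = 1.8551
Step 4: Evaluate f.
f(0.9978, 1.8551) = 7.9927


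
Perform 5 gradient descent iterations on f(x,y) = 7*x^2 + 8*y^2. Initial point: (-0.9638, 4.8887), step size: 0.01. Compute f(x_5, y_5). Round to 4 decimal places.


Gradient descent on f(x,y) = 7*x^2 + 8*y^2.
Starting point: (-0.9638, 4.8887), alpha = 0.01
Step 1: grad_x = 2*7*-0.9638 = -13.4932, grad_y = 2*8*4.8887 = 78.2192
  x_1 = -0.9638 - 0.01*-13.4932 = -0.8289
  y_1 = 4.8887 - 0.01*78.2192 = 4.1065
Step 2: grad_x = 2*7*-0.8289 = -11.6042, grad_y = 2*8*4.1065 = 65.7041
  x_2 = -0.8289 - 0.01*-11.6042 = -0.7128
  y_2 = 4.1065 - 0.01*65.7041 = 3.4495
Step 3: grad_x = 2*7*-0.7128 = -9.9796, grad_y = 2*8*3.4495 = 55.1915
  x_3 = -0.7128 - 0.01*-9.9796 = -0.613
  y_3 = 3.4495 - 0.01*55.1915 = 2.8976
Step 4: grad_x = 2*7*-0.613 = -8.5824, grad_y = 2*8*2.8976 = 46.3608
  x_4 = -0.613 - 0.01*-8.5824 = -0.5272
  y_4 = 2.8976 - 0.01*46.3608 = 2.4339
Step 5: grad_x = 2*7*-0.5272 = -7.3809, grad_y = 2*8*2.4339 = 38.9431
  x_5 = -0.5272 - 0.01*-7.3809 = -0.4534
  y_5 = 2.4339 - 0.01*38.9431 = 2.0445
f(-0.4534, 2.0445) = 7*(-0.4534)^2 + 8*2.0445^2 = 34.8792


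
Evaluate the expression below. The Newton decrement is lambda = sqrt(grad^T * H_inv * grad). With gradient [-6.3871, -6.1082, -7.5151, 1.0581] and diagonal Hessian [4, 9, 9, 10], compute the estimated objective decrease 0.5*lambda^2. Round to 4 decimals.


Step 1: H is diagonal, so H^(-1) * g = [-1.5968, -0.6787, -0.835, 0.1058].
Step 2: g^T H^(-1) g = sum_i g_i^2 / H_ii
  = (-6.3871)^2/4 + (-6.1082)^2/9 + (-7.5151)^2/9 + (1.0581)^2/10
  = 10.1988 + 4.1456 + 6.2752 + 0.112 = 20.7315
Step 3: Objective decrease = 0.5 * g^T H^(-1) g = 10.3657


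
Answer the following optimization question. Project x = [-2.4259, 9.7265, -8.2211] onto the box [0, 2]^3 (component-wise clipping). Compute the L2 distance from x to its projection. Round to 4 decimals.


Project each component onto [0, 2].
clip(-2.4259) = 0.0, clip(9.7265) = 2.0, clip(-8.2211) = 0.0
Projection = [0.0, 2.0, 0.0]
Squared diffs: [5.885, 59.6988, 67.5865]
Distance = sqrt(133.1703) = 11.5399


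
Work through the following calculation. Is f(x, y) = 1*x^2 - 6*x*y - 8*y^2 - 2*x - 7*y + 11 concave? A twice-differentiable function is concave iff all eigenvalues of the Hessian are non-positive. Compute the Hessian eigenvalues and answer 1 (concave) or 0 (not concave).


The Hessian of f(x,y) = 1*x^2 - 6*x*y - 8*y^2 - 2*x - 7*y + 11 is:
H = [[2, -6], [-6, -16]]
Trace = 2 - 16 = -14
Determinant = 2*-16 - (-6)^2 = -68
Discriminant = (-14)^2 - 4*-68 = 468.0
Eigenvalues: lambda_1 = -17.8167, lambda_2 = 3.8167
The function is not concave.

0


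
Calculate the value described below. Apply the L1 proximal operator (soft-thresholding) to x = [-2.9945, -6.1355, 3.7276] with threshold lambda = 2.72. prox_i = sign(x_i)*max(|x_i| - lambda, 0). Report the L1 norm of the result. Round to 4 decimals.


Soft-thresholding with lambda = 2.72:
prox(-2.9945) = sign(-2.9945)*max(|-2.9945| - 2.72, 0) = -0.2745
prox(-6.1355) = sign(-6.1355)*max(|-6.1355| - 2.72, 0) = -3.4155
prox(3.7276) = sign(3.7276)*max(|3.7276| - 2.72, 0) = 1.0076
prox(x) = [-0.2745, -3.4155, 1.0076]
||prox(x)||_1 = 0.2745 + 3.4155 + 1.0076 = 4.6976


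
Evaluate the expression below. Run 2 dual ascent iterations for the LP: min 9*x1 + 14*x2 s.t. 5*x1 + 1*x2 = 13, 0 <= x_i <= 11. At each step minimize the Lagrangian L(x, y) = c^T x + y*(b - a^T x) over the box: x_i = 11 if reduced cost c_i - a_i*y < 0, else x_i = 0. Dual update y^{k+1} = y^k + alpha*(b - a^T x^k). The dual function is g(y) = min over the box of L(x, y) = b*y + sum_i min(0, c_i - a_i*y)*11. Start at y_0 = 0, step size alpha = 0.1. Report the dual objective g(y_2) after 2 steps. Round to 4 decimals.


Dual ascent for LP: min 9*x1 + 14*x2, 5*x1 + 1*x2 = 13, 0 <= x_i <= 11
Step 1: y^k = 0.0, reduced costs: (9.0, 14.0)
  x^k = (0.0, 0.0), subgradient = b - a^T x = 13.0
  y^{k+1} = 0.0 + 0.1*13.0 = 1.3
Step 2: y^k = 1.3, reduced costs: (2.5, 12.7)
  x^k = (0.0, 0.0), subgradient = b - a^T x = 13.0
  y^{k+1} = 1.3 + 0.1*13.0 = 2.6
Dual objective at y_2 = 2.6: reduced costs (-4.0, 11.4), box minimizer x = (11.0, 0.0)
g(y_2) = b*y + (c1 - a1*y)*x1 + (c2 - a2*y)*x2 = 13*2.6 + (-4.0)*11.0 + 11.4*0.0 = 33.8 - 44.0 + 0.0 = -10.2


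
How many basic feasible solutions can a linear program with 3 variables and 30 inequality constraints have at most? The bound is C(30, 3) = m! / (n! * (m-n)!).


Each vertex corresponds to some choice of n active constraints out of m, so the number of vertices is at most C(m, n) = m! / (n!(m-n)!).
m = 30, n = 3
Numerator: 30 * 29 * 28
Denominator: 3! = 6
C(30, 3) = 4060


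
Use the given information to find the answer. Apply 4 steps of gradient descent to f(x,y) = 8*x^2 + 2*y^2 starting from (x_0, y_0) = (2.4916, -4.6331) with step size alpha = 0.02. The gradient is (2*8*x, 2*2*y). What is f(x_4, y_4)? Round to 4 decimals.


Gradient descent on f(x,y) = 8*x^2 + 2*y^2.
Starting point: (2.4916, -4.6331), alpha = 0.02
Step 1: grad_x = 2*8*2.4916 = 39.8656, grad_y = 2*2*-4.6331 = -18.5324
  x_1 = 2.4916 - 0.02*39.8656 = 1.6943
  y_1 = -4.6331 - 0.02*-18.5324 = -4.2625
Step 2: grad_x = 2*8*1.6943 = 27.1086, grad_y = 2*2*-4.2625 = -17.0498
  x_2 = 1.6943 - 0.02*27.1086 = 1.1521
  y_2 = -4.2625 - 0.02*-17.0498 = -3.9215
Step 3: grad_x = 2*8*1.1521 = 18.4339, grad_y = 2*2*-3.9215 = -15.6858
  x_3 = 1.1521 - 0.02*18.4339 = 0.7834
  y_3 = -3.9215 - 0.02*-15.6858 = -3.6077
Step 4: grad_x = 2*8*0.7834 = 12.535, grad_y = 2*2*-3.6077 = -14.431
  x_4 = 0.7834 - 0.02*12.535 = 0.5327
  y_4 = -3.6077 - 0.02*-14.431 = -3.3191
f(0.5327, -3.3191) = 8*0.5327^2 + 2*(-3.3191)^2 = 24.3036


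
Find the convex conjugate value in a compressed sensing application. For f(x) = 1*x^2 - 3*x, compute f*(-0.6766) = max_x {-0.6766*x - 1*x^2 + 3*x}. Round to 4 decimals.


f*(y) = sup_x {y*x - a*x^2 - b*x} = sup_x {(y-b)*x - a*x^2}
FOC: (y - b) - 2a*x = 0 => x* = (y - b)/(2a)
x* = (-0.6766 + 3)/(2*1) = 1.1617
f*(-0.6766) = (y-b)^2/(4a) = (-0.6766 + 3)^2/(4*1)
= 5.3982/4 = 1.3495


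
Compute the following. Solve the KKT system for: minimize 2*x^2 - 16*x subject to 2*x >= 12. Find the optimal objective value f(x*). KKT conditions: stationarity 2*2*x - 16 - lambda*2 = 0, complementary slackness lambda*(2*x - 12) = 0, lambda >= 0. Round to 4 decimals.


Step 1: Try lambda = 0 (constraint inactive).
x_unc = 16/(2*2) = 4.0
Check: 2*4.0 = 8.0 < 12 -- violated!
Step 2: Constraint must be active: 2*x = 12
x* = 12/2 = 6.0
lambda = (2*2*6.0 - 16)/2 = 4.0
Step 3: Compute optimal value.
f(x*) = 2*6.0^2 - 16*6.0 = -24.0


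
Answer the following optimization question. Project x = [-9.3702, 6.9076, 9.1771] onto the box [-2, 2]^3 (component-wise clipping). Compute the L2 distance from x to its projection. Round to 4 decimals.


Project each component onto [-2, 2].
clip(-9.3702) = -2.0, clip(6.9076) = 2.0, clip(9.1771) = 2.0
Projection = [-2.0, 2.0, 2.0]
Squared diffs: [54.3198, 24.0845, 51.5108]
Distance = sqrt(129.9151) = 11.398


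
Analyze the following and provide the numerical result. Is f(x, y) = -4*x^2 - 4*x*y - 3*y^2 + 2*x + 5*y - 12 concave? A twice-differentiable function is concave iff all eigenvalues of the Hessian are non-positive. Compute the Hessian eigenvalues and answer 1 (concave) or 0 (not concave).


The Hessian of f(x,y) = -4*x^2 - 4*x*y - 3*y^2 + 2*x + 5*y - 12 is:
H = [[-8, -4], [-4, -6]]
Trace = -8 - 6 = -14
Determinant = -8*-6 - (-4)^2 = 32
Discriminant = (-14)^2 - 4*32 = 68.0
Eigenvalues: lambda_1 = -11.1231, lambda_2 = -2.8769
The function is concave.

1


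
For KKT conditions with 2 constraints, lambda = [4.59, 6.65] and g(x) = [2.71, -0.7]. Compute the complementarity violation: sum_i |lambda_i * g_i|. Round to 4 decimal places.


KKT complementary slackness check:
lambda_1 * g_1 = 4.59 * 2.71 = 12.4389
lambda_2 * g_2 = 6.65 * -0.7 = -4.655
Total violation = 12.4389 + 4.655 = 17.0939


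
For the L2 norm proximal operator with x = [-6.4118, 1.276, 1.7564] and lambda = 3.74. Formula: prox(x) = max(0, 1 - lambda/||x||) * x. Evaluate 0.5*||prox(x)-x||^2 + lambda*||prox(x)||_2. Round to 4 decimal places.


Step 1: Compute ||x||.
||x|| = 6.7694
Step 2: Compute scaling factor.
scale = max(0, 1 - 3.74/6.7694) = 0.4475
Step 3: prox(x) = [-2.8694, 0.571, 0.786]
||prox(x)|| = 3.0294
Step 4: Proximal objective.
0.5*||prox-x||^2 = 6.9938
lambda*||prox|| = 11.33
Total = 18.3236


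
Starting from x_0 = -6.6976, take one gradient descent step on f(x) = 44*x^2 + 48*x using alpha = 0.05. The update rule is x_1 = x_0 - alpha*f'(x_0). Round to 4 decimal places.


We compute the gradient at x_0 and apply the update.
f'(x) = 88*x + 48
f'(-6.6976) = 88*-6.6976 + 48 = -541.3888
x_1 = -6.6976 - 0.05*-541.3888 = 20.3718


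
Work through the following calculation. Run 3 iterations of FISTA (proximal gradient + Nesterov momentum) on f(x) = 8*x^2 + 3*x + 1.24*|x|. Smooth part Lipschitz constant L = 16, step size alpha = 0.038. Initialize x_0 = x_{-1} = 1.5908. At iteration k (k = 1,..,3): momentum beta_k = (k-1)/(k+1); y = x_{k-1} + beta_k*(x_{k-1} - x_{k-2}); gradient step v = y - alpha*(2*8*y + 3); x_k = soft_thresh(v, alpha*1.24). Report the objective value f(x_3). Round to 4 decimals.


FISTA on f(x) = 8*x^2 + 3*x + 1.24*|x|
L = 16, alpha = 0.038
Iteration 1: beta = 0.0, y = 1.5908 + 0.0*(1.5908 - 1.5908) = 1.5908
  grad(y) = 28.4528, v = y - alpha*grad = 0.5096
  prox(v) = soft_thresh(0.5096, 0.0471) = 0.4625
Iteration 2: beta = 0.3333, y = 0.4625 + 0.3333*(0.4625 - 1.5908) = 0.0864
  grad(y) = 4.3818, v = y - alpha*grad = -0.0801
  prox(v) = soft_thresh(-0.0801, 0.0471) = -0.033
Iteration 3: beta = 0.5, y = -0.033 + 0.5*(-0.033 - 0.4625) = -0.2808
  grad(y) = -1.4924, v = y - alpha*grad = -0.2241
  prox(v) = soft_thresh(-0.2241, 0.0471) = -0.1769
f(x_3) = 8*(-0.1769)^2 + 3*(-0.1769) + 1.24*|-0.1769| = -0.0609


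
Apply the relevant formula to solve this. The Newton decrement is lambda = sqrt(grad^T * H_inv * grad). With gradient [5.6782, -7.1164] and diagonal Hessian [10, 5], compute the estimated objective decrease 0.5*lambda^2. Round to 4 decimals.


Step 1: H is diagonal, so H^(-1) * g = [0.5678, -1.4233].
Step 2: g^T H^(-1) g = sum_i g_i^2 / H_ii
  = (5.6782)^2/10 + (-7.1164)^2/5
  = 3.2242 + 10.1286 = 13.3528
Step 3: Objective decrease = 0.5 * g^T H^(-1) g = 6.6764


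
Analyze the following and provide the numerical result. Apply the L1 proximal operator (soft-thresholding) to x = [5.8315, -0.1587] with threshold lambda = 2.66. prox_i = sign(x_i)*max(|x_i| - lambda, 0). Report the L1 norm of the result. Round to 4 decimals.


Soft-thresholding with lambda = 2.66:
prox(5.8315) = sign(5.8315)*max(|5.8315| - 2.66, 0) = 3.1715
prox(-0.1587) = sign(-0.1587)*max(|-0.1587| - 2.66, 0) = 0.0
prox(x) = [3.1715, 0.0]
||prox(x)||_1 = 3.1715 + 0.0 = 3.1715


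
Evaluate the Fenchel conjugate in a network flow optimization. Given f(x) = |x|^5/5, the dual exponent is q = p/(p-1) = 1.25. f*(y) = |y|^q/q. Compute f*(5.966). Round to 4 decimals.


The conjugate exponent q satisfies 1/p + 1/q = 1.
p = 5, so q = 5/(5 - 1) = 1.25
|y|^q = 5.966^1.25 = 9.324
f*(5.966) = 9.324 / 1.25 = 7.4592


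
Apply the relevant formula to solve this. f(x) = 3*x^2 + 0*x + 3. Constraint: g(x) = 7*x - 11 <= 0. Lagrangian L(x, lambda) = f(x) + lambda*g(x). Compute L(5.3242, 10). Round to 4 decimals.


Step 1: Evaluate f(x).
f(5.3242) = 3*5.3242^2 + 0*5.3242 + 3 = 88.0413
Step 2: Evaluate g(x).
g(5.3242) = 7*5.3242 - 11 = 26.2694
Step 3: Compute Lagrangian.
L = 88.0413 + 10*26.2694 = 350.7353


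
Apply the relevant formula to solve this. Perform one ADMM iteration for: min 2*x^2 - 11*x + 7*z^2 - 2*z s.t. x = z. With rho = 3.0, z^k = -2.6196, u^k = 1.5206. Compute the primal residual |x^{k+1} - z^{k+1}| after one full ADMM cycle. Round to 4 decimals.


ADMM iteration with rho = 3.0, z^k = -2.6196, u^k = 1.5206
Step 1: x-update.
Minimize 2*x^2 - 11*x + (3.0/2)*(x + 2.6196 + 1.5206)^2
FOC: (2*2 + 3.0)*x = 11 + 3.0*(-2.6196 - 1.5206)
x^{k+1} = -0.2029
Step 2: z-update.
Minimize 7*z^2 - 2*z + (3.0/2)*(-0.2029 - z + 1.5206)^2
FOC: (2*7 + 3.0)*z = 2 + 3.0*(-0.2029 + 1.5206)
z^{k+1} = 0.3502
Step 3: u-update.
u^{k+1} = 1.5206 - 0.2029 - 0.3502 = 0.9675
Step 4: Primal residual = |-0.2029 - 0.3502| = 0.5531


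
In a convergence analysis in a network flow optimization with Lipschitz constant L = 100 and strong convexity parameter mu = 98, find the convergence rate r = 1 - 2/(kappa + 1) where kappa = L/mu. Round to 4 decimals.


Step 1: Compute the condition number.
kappa = L/mu = 100/98 = 1.0204
Step 2: Compute the convergence rate.
r = 1 - 2/(kappa + 1) = 1 - 2*mu/(L + mu) = (L - mu)/(L + mu) = 2/198 = 0.0101


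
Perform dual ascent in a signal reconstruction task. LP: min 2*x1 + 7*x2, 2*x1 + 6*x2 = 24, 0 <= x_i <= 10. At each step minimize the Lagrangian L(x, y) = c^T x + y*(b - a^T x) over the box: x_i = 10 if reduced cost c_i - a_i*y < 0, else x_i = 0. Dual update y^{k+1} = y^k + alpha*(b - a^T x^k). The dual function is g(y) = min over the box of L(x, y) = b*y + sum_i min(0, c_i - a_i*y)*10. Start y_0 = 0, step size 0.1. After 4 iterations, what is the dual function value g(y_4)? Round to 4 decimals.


Dual ascent for LP: min 2*x1 + 7*x2, 2*x1 + 6*x2 = 24, 0 <= x_i <= 10
Step 1: y^k = 0.0, reduced costs: (2.0, 7.0)
  x^k = (0.0, 0.0), subgradient = b - a^T x = 24.0
  y^{k+1} = 0.0 + 0.1*24.0 = 2.4
Step 2: y^k = 2.4, reduced costs: (-2.8, -7.4)
  x^k = (10.0, 10.0), subgradient = b - a^T x = -56.0
  y^{k+1} = 2.4 + 0.1*-56.0 = -3.2
Step 3: y^k = -3.2, reduced costs: (8.4, 26.2)
  x^k = (0.0, 0.0), subgradient = b - a^T x = 24.0
  y^{k+1} = -3.2 + 0.1*24.0 = -0.8
Step 4: y^k = -0.8, reduced costs: (3.6, 11.8)
  x^k = (0.0, 0.0), subgradient = b - a^T x = 24.0
  y^{k+1} = -0.8 + 0.1*24.0 = 1.6
Dual objective at y_4 = 1.6: reduced costs (-1.2, -2.6), box minimizer x = (10.0, 10.0)
g(y_4) = b*y + (c1 - a1*y)*x1 + (c2 - a2*y)*x2 = 24*1.6 + (-1.2)*10.0 + (-2.6)*10.0 = 38.4 - 12.0 - 26.0 = 0.4


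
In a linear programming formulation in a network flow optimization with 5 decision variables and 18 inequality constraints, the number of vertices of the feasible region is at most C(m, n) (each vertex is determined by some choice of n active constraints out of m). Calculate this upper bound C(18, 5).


Each vertex corresponds to some choice of n active constraints out of m, so the number of vertices is at most C(m, n) = m! / (n!(m-n)!).
m = 18, n = 5
Numerator: 18 * 17 * 16 * 15 * 14
Denominator: 5! = 120
C(18, 5) = 8568


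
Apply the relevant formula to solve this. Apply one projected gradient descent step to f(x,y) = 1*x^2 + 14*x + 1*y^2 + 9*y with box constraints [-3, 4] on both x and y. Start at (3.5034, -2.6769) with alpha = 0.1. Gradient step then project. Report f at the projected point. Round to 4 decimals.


Step 1: Compute gradient at (3.5034, -2.6769).
grad_x = 2*1*3.5034 + 14 = 21.0068
grad_y = 2*1*-2.6769 + 9 = 3.6462
Step 2: Gradient step.
x_raw = 3.5034 - 0.1*21.0068 = 1.4027
y_raw = -2.6769 - 0.1*3.6462 = -3.0415
Step 3: Project onto [-3, 4].
x_proj = clip(1.4027) = 1.4027
y_proj = clip(-3.0415) = -3.0
Step 4: Evaluate f.
f(1.4027, -3.0) = 3.6057


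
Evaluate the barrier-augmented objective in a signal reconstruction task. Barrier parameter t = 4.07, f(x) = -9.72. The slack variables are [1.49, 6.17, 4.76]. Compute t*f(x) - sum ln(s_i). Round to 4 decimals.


Step 1: Compute log-barrier.
ln values: [0.3988, 1.8197, 1.5602]
phi = -(0.3988 + 1.8197 + 1.5602) = -3.7787
Step 2: Compute augmented objective.
t*f(x) = 4.07*-9.72 = -39.5604
Total = -39.5604 - 3.7787 = -43.3391


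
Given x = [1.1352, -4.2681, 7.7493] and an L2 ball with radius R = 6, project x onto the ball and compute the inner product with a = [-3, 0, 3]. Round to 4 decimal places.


Step 1: Compute ||x|| (intermediates to 6 decimals).
||x|| = sqrt(1.1352^2 + (-4.2681)^2 + 7.7493^2) = 8.919473
Step 2: Project.
Since ||x|| > R, scale = R/||x|| = 6/8.919473 = 0.672685, proj(x) = scale * x
proj(x) = [0.763632, -2.871087, 5.212838]
Step 3: Dot product.
a^T * proj(x) = -3*0.763632 + 0*(-2.871087) + 3*5.212838 = 13.3476


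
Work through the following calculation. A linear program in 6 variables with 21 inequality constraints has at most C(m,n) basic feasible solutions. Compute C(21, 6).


Each vertex corresponds to some choice of n active constraints out of m, so the number of vertices is at most C(m, n) = m! / (n!(m-n)!).
m = 21, n = 6
Numerator: 21 * 20 * 19 * 18 * 17 * 16
Denominator: 6! = 720
C(21, 6) = 54264


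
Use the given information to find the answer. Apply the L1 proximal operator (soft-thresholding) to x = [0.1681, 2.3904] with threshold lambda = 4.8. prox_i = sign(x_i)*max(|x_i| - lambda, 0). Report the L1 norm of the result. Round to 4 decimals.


Soft-thresholding with lambda = 4.8:
prox(0.1681) = sign(0.1681)*max(|0.1681| - 4.8, 0) = 0.0
prox(2.3904) = sign(2.3904)*max(|2.3904| - 4.8, 0) = 0.0
prox(x) = [0.0, 0.0]
||prox(x)||_1 = 0.0 + 0.0 = 0.0


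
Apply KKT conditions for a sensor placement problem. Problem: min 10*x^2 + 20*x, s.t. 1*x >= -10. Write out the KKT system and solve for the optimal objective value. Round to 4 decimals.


Step 1: Try lambda = 0 (constraint inactive).
Stationarity: 2*10*x + 20 = 0
x* = -20/(2*10) = -1.0
Check constraint: 1*-1.0 = -1.0 >= -10 -- satisfied.
Step 2: Compute optimal value.
f(x*) = 10*(-1.0)^2 + 20*(-1.0) = -10.0


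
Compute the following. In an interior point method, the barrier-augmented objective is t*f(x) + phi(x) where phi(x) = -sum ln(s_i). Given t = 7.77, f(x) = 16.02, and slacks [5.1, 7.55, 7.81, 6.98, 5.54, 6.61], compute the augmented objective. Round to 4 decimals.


Step 1: Compute log-barrier.
ln values: [1.6292, 2.0215, 2.0554, 1.943, 1.712, 1.8886]
phi = -(1.6292 + 2.0215 + 2.0554 + 1.943 + 1.712 + 1.8886) = -11.2498
Step 2: Compute augmented objective.
t*f(x) = 7.77*16.02 = 124.4754
Total = 124.4754 - 11.2498 = 113.2256


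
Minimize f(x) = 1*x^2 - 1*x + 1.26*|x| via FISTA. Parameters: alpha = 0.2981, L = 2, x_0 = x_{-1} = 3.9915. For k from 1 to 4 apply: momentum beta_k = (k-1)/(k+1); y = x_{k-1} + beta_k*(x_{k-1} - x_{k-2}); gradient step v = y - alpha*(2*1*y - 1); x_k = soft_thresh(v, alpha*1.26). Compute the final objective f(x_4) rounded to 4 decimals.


FISTA on f(x) = 1*x^2 - 1*x + 1.26*|x|
L = 2, alpha = 0.2981
Iteration 1: beta = 0.0, y = 3.9915 + 0.0*(3.9915 - 3.9915) = 3.9915
  grad(y) = 6.983, v = y - alpha*grad = 1.9099
  prox(v) = soft_thresh(1.9099, 0.3756) = 1.5343
Iteration 2: beta = 0.3333, y = 1.5343 + 0.3333*(1.5343 - 3.9915) = 0.7152
  grad(y) = 0.4304, v = y - alpha*grad = 0.5869
  prox(v) = soft_thresh(0.5869, 0.3756) = 0.2113
Iteration 3: beta = 0.5, y = 0.2113 + 0.5*(0.2113 - 1.5343) = -0.4502
  grad(y) = -1.9004, v = y - alpha*grad = 0.1163
  prox(v) = soft_thresh(0.1163, 0.3756) = 0.0
Iteration 4: beta = 0.6, y = 0.0 + 0.6*(0.0 - 0.2113) = -0.1268
  grad(y) = -1.2535, v = y - alpha*grad = 0.2469
  prox(v) = soft_thresh(0.2469, 0.3756) = 0.0
f(x_4) = 1*0.0^2 - 1*0.0 + 1.26*|0.0| = 0.0


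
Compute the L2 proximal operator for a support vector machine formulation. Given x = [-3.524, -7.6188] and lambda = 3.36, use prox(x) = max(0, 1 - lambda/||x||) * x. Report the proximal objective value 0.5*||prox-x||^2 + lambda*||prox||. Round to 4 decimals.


Step 1: Compute ||x||.
||x|| = 8.3943
Step 2: Compute scaling factor.
scale = max(0, 1 - 3.36/8.3943) = 0.5997
Step 3: prox(x) = [-2.1134, -4.5692]
||prox(x)|| = 5.0343
Step 4: Proximal objective.
0.5*||prox-x||^2 = 5.6448
lambda*||prox|| = 16.9152
Total = 22.5601


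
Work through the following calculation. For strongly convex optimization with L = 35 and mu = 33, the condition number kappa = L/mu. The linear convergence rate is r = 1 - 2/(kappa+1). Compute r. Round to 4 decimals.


Step 1: Compute the condition number.
kappa = L/mu = 35/33 = 1.0606
Step 2: Compute the convergence rate.
r = 1 - 2/(kappa + 1) = 1 - 2*mu/(L + mu) = (L - mu)/(L + mu) = 2/68 = 0.0294


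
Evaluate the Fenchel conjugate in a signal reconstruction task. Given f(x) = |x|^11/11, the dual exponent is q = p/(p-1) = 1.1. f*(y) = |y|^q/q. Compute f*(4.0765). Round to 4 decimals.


The conjugate exponent q satisfies 1/p + 1/q = 1.
p = 11, so q = 11/(11 - 1) = 1.1
|y|^q = 4.0765^1.1 = 4.6915
f*(4.0765) = 4.6915 / 1.1 = 4.265


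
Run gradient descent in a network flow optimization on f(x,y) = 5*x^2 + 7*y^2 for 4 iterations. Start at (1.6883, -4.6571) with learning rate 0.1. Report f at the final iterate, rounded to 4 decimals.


Gradient descent on f(x,y) = 5*x^2 + 7*y^2.
Starting point: (1.6883, -4.6571), alpha = 0.1
Step 1: grad_x = 2*5*1.6883 = 16.883, grad_y = 2*7*-4.6571 = -65.1994
  x_1 = 1.6883 - 0.1*16.883 = 0.0
  y_1 = -4.6571 - 0.1*-65.1994 = 1.8628
Step 2: grad_x = 2*5*0.0 = 0.0, grad_y = 2*7*1.8628 = 26.0798
  x_2 = 0.0 - 0.1*0.0 = 0.0
  y_2 = 1.8628 - 0.1*26.0798 = -0.7451
Step 3: grad_x = 2*5*0.0 = 0.0, grad_y = 2*7*-0.7451 = -10.4319
  x_3 = 0.0 - 0.1*0.0 = 0.0
  y_3 = -0.7451 - 0.1*-10.4319 = 0.2981
Step 4: grad_x = 2*5*0.0 = 0.0, grad_y = 2*7*0.2981 = 4.1728
  x_4 = 0.0 - 0.1*0.0 = 0.0
  y_4 = 0.2981 - 0.1*4.1728 = -0.1192
f(0.0, -0.1192) = 5*0.0^2 + 7*(-0.1192)^2 = 0.0995


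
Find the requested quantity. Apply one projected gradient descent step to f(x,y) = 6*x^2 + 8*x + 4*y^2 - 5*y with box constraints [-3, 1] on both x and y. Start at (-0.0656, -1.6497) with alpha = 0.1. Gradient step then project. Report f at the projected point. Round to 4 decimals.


Step 1: Compute gradient at (-0.0656, -1.6497).
grad_x = 2*6*-0.0656 + 8 = 7.2128
grad_y = 2*4*-1.6497 - 5 = -18.1976
Step 2: Gradient step.
x_raw = -0.0656 - 0.1*7.2128 = -0.7869
y_raw = -1.6497 - 0.1*-18.1976 = 0.1701
Step 3: Project onto [-3, 1].
x_proj = clip(-0.7869) = -0.7869
y_proj = clip(0.1701) = 0.1701
Step 4: Evaluate f.
f(-0.7869, 0.1701) = -3.3146


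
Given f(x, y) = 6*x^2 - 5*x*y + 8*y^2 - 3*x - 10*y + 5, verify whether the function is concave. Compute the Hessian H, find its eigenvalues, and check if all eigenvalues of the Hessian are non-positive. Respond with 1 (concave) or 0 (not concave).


The Hessian of f(x,y) = 6*x^2 - 5*x*y + 8*y^2 - 3*x - 10*y + 5 is:
H = [[12, -5], [-5, 16]]
Trace = 12 + 16 = 28
Determinant = 12*16 - (-5)^2 = 167
Discriminant = (28)^2 - 4*167 = 116.0
Eigenvalues: lambda_1 = 8.6148, lambda_2 = 19.3852
The function is not concave.

0


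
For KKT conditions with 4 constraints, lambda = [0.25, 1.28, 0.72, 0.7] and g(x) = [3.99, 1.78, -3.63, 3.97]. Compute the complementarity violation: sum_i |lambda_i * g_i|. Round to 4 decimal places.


KKT complementary slackness check:
lambda_1 * g_1 = 0.25 * 3.99 = 0.9975
lambda_2 * g_2 = 1.28 * 1.78 = 2.2784
lambda_3 * g_3 = 0.72 * -3.63 = -2.6136
lambda_4 * g_4 = 0.7 * 3.97 = 2.779
Total violation = 0.9975 + 2.2784 + 2.6136 + 2.779 = 8.6685
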